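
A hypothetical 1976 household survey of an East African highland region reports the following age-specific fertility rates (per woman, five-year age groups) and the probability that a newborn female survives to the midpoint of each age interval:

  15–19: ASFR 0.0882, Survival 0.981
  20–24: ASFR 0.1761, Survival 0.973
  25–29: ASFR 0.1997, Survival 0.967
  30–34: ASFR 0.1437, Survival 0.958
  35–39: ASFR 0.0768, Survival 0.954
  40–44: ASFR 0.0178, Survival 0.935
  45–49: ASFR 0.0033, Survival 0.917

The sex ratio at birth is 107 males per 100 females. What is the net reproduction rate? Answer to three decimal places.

1.646

Proportion female at birth = 100 / (100 + 107) = 0.48309.
Each age group contributes 5 × ASFR × survival:
  15–19: 5 × 0.0882 × 0.981 = 0.43262
  20–24: 5 × 0.1761 × 0.973 = 0.85673
  25–29: 5 × 0.1997 × 0.967 = 0.96555
  30–34: 5 × 0.1437 × 0.958 = 0.68832
  35–39: 5 × 0.0768 × 0.954 = 0.36634
  40–44: 5 × 0.0178 × 0.935 = 0.08322
  45–49: 5 × 0.0033 × 0.917 = 0.01513
Sum = 3.40791
NRR = 0.48309 × 3.40791 = 1.64633
An NRR exceeding 1 indicates intrinsic growth under these rates.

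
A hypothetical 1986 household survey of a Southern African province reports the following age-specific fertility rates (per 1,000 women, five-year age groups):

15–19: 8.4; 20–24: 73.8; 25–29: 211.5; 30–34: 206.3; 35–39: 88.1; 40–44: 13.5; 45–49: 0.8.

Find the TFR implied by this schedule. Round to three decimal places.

3.012

Sum of ASFRs = 8.4 + 73.8 + 211.5 + 206.3 + 88.1 + 13.5 + 0.8 = 602.4
TFR = 5 × 602.4 / 1000 = 3.012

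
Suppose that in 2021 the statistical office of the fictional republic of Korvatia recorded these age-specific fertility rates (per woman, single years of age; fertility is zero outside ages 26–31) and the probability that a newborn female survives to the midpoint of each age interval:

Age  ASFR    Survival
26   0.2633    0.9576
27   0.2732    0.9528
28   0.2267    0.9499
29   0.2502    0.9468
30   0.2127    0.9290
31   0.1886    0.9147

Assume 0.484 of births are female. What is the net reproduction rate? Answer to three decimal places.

Proportion female at birth = 0.484.
Survival-weighted fertility by age (1·fₓ·Sₓ):
  26: 1 × 0.2633 × 0.9576 = 0.25214
  27: 1 × 0.2732 × 0.9528 = 0.26030
  28: 1 × 0.2267 × 0.9499 = 0.21534
  29: 1 × 0.2502 × 0.9468 = 0.23689
  30: 1 × 0.2127 × 0.9290 = 0.19760
  31: 1 × 0.1886 × 0.9147 = 0.17251
Sum = 1.33478
NRR = 0.484 × 1.33478 = 0.64603

0.646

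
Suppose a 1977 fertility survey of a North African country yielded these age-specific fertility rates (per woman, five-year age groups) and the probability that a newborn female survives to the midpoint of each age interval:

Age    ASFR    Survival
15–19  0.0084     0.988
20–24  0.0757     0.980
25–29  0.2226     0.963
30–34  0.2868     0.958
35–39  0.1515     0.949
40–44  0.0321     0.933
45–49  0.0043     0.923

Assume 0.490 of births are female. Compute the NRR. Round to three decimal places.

Proportion female at birth = 0.490.
Per-age-group product (5 × ASFR × survival probability):
  15–19: 5 × 0.0084 × 0.988 = 0.04150
  20–24: 5 × 0.0757 × 0.980 = 0.37093
  25–29: 5 × 0.2226 × 0.963 = 1.07182
  30–34: 5 × 0.2868 × 0.958 = 1.37377
  35–39: 5 × 0.1515 × 0.949 = 0.71887
  40–44: 5 × 0.0321 × 0.933 = 0.14975
  45–49: 5 × 0.0043 × 0.923 = 0.01984
Sum = 3.74648
NRR = 0.490 × 3.74648 = 1.83578
An NRR exceeding 1 indicates intrinsic growth under these rates.

1.836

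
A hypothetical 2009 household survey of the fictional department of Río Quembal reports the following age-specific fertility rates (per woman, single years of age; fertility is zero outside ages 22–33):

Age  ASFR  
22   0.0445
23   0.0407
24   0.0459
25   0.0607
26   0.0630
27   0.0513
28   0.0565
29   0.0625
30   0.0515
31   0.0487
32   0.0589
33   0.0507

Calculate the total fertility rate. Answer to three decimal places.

Sum of ASFRs = 0.0445 + 0.0407 + 0.0459 + 0.0607 + 0.0630 + 0.0513 + 0.0565 + 0.0625 + 0.0515 + 0.0487 + 0.0589 + 0.0507 = 0.6349
TFR = 0.6349

0.635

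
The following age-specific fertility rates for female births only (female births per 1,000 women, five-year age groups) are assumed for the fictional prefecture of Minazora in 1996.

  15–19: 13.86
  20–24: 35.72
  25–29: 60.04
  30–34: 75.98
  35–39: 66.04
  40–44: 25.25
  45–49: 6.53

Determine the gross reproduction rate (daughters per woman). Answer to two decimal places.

Sum of female ASFRs = 13.86 + 35.72 + 60.04 + 75.98 + 66.04 + 25.25 + 6.53 = 283.42
GRR = 5 × 283.42 / 1000 = 1.4171

1.42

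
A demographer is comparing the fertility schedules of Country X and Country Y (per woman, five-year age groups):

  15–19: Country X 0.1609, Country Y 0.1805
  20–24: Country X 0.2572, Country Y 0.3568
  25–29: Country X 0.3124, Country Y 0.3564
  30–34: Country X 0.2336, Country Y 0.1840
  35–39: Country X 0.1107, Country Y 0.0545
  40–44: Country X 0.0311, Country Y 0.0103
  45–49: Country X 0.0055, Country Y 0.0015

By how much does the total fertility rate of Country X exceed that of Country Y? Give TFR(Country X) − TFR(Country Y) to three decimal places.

-0.163

Country X:
  Sum of ASFRs = 0.1609 + 0.2572 + 0.3124 + 0.2336 + 0.1107 + 0.0311 + 0.0055 = 1.1114
  TFR = 5 × 1.1114 = 5.557
Country Y:
  Sum of ASFRs = 0.1805 + 0.3568 + 0.3564 + 0.1840 + 0.0545 + 0.0103 + 0.0015 = 1.1440
  TFR = 5 × 1.1440 = 5.72
Difference = 5.557 − 5.72 = -0.163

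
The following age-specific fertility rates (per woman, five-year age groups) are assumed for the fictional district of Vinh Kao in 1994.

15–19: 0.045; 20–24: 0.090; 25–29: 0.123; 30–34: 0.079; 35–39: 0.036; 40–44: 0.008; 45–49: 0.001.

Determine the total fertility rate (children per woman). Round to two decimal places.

1.91

Sum of ASFRs = 0.045 + 0.090 + 0.123 + 0.079 + 0.036 + 0.008 + 0.001 = 0.382
TFR = 5 × 0.382 = 1.91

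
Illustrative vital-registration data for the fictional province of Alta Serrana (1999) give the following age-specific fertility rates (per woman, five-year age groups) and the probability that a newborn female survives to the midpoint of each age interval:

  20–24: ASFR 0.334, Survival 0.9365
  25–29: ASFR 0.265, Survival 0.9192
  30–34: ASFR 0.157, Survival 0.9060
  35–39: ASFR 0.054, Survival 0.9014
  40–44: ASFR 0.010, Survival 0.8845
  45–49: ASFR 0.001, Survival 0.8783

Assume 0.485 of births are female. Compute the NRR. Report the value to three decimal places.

Proportion female at birth = 0.485.
Weighting each age-specific rate by interval width and survival:
  20–24: 5 × 0.334 × 0.9365 = 1.56396
  25–29: 5 × 0.265 × 0.9192 = 1.21794
  30–34: 5 × 0.157 × 0.9060 = 0.71121
  35–39: 5 × 0.054 × 0.9014 = 0.24338
  40–44: 5 × 0.010 × 0.8845 = 0.04423
  45–49: 5 × 0.001 × 0.8783 = 0.00439
Sum = 3.78511
NRR = 0.485 × 3.78511 = 1.83578
An NRR exceeding 1 indicates intrinsic growth under these rates.

1.836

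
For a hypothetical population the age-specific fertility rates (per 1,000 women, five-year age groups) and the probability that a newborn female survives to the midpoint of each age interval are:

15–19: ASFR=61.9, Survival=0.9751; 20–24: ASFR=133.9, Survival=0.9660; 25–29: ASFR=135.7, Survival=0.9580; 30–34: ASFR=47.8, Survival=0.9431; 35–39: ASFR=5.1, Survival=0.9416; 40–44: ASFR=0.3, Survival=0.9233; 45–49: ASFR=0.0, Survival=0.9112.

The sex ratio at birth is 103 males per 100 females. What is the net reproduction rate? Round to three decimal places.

0.911

Proportion female at birth = 100 / (100 + 103) = 0.49261.
Weighting each age-specific rate by interval width and survival:
  15–19: 5 × 61.9/1000 × 0.9751 = 0.30179
  20–24: 5 × 133.9/1000 × 0.9660 = 0.64674
  25–29: 5 × 135.7/1000 × 0.9580 = 0.65000
  30–34: 5 × 47.8/1000 × 0.9431 = 0.22540
  35–39: 5 × 5.1/1000 × 0.9416 = 0.02401
  40–44: 5 × 0.3/1000 × 0.9233 = 0.00138
  45–49: 5 × 0.0/1000 × 0.9112 = 0.00000
Sum = 1.84932
NRR = 0.49261 × 1.84932 = 0.91099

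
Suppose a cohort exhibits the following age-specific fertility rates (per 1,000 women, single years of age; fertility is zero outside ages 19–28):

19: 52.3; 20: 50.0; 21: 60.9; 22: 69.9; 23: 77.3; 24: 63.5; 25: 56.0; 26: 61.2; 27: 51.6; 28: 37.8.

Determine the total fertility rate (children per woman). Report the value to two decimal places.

0.58

Sum of ASFRs = 52.3 + 50.0 + 60.9 + 69.9 + 77.3 + 63.5 + 56.0 + 61.2 + 51.6 + 37.8 = 580.5
TFR = 580.5 / 1000 = 0.5805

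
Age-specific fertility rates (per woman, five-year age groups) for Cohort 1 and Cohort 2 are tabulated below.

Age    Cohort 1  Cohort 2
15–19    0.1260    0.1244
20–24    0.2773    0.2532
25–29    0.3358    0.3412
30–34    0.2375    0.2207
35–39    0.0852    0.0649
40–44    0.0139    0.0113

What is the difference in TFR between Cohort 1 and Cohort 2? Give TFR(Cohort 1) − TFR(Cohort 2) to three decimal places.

0.300

Cohort 1:
  Sum of ASFRs = 0.1260 + 0.2773 + 0.3358 + 0.2375 + 0.0852 + 0.0139 = 1.0757
  TFR = 5 × 1.0757 = 5.3785
Cohort 2:
  Sum of ASFRs = 0.1244 + 0.2532 + 0.3412 + 0.2207 + 0.0649 + 0.0113 = 1.0157
  TFR = 5 × 1.0157 = 5.0785
Difference = 5.3785 − 5.0785 = 0.3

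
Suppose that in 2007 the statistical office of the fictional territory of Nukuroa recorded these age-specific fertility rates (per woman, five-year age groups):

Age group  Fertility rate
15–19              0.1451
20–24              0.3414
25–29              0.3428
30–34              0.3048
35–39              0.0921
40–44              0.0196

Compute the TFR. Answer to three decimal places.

Sum of ASFRs = 0.1451 + 0.3414 + 0.3428 + 0.3048 + 0.0921 + 0.0196 = 1.2458
TFR = 5 × 1.2458 = 6.229

6.229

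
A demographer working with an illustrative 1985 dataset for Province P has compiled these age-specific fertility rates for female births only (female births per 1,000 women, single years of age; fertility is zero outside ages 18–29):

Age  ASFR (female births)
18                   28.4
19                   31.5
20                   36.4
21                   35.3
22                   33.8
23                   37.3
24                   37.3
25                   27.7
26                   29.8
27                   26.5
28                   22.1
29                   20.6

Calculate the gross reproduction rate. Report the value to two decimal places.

0.37

Sum of female ASFRs = 28.4 + 31.5 + 36.4 + 35.3 + 33.8 + 37.3 + 37.3 + 27.7 + 29.8 + 26.5 + 22.1 + 20.6 = 366.7
GRR = 366.7 / 1000 = 0.3667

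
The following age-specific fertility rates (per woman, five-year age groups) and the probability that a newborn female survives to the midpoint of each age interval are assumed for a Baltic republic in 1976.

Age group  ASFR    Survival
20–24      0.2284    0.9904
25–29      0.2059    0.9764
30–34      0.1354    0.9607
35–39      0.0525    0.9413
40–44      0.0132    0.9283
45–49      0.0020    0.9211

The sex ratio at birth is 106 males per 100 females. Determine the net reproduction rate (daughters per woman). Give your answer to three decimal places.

1.507

Proportion female at birth = 100 / (100 + 106) = 0.48544.
Each age group contributes 5 × ASFR × survival:
  20–24: 5 × 0.2284 × 0.9904 = 1.13104
  25–29: 5 × 0.2059 × 0.9764 = 1.00520
  30–34: 5 × 0.1354 × 0.9607 = 0.65039
  35–39: 5 × 0.0525 × 0.9413 = 0.24709
  40–44: 5 × 0.0132 × 0.9283 = 0.06127
  45–49: 5 × 0.0020 × 0.9211 = 0.00921
Sum = 3.10420
NRR = 0.48544 × 3.10420 = 1.50690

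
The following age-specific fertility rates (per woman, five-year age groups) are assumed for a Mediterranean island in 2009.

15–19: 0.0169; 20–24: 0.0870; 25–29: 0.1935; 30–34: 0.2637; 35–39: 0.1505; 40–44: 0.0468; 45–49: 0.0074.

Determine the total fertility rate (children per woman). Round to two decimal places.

Sum of ASFRs = 0.0169 + 0.0870 + 0.1935 + 0.2637 + 0.1505 + 0.0468 + 0.0074 = 0.7658
TFR = 5 × 0.7658 = 3.829

3.83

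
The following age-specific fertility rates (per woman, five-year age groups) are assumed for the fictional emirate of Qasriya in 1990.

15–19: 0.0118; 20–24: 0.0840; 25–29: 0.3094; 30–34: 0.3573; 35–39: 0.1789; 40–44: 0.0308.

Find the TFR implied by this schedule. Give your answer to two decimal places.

Sum of ASFRs = 0.0118 + 0.0840 + 0.3094 + 0.3573 + 0.1789 + 0.0308 = 0.9722
TFR = 5 × 0.9722 = 4.861

4.86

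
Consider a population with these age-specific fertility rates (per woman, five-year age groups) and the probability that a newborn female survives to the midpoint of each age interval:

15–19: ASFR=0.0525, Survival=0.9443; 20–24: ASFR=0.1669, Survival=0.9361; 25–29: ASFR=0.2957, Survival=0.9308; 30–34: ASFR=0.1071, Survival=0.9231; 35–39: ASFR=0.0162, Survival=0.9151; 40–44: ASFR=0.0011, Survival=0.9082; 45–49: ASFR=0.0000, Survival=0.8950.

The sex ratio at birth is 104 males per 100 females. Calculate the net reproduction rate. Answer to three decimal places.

1.460

Proportion female at birth = 100 / (100 + 104) = 0.49020.
Each age group contributes 5 × ASFR × survival:
  15–19: 5 × 0.0525 × 0.9443 = 0.24788
  20–24: 5 × 0.1669 × 0.9361 = 0.78118
  25–29: 5 × 0.2957 × 0.9308 = 1.37619
  30–34: 5 × 0.1071 × 0.9231 = 0.49432
  35–39: 5 × 0.0162 × 0.9151 = 0.07412
  40–44: 5 × 0.0011 × 0.9082 = 0.00500
  45–49: 5 × 0.0000 × 0.8950 = 0.00000
Sum = 2.97869
NRR = 0.49020 × 2.97869 = 1.46015
NRR > 1, so each generation more than replaces itself.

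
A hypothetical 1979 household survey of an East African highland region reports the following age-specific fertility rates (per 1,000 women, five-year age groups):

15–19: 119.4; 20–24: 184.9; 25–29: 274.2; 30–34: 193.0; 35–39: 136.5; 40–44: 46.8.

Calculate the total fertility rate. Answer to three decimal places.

Sum of ASFRs = 119.4 + 184.9 + 274.2 + 193.0 + 136.5 + 46.8 = 954.8
TFR = 5 × 954.8 / 1000 = 4.774

4.774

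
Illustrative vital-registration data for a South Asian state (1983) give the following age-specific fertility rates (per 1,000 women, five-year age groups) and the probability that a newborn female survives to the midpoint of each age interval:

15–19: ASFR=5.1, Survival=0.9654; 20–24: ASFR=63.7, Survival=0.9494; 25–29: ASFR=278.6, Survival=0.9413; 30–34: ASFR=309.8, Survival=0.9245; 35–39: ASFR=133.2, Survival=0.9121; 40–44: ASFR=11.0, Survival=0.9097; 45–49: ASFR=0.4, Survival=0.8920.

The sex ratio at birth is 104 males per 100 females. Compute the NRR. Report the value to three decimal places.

1.828

Proportion female at birth = 100 / (100 + 104) = 0.49020.
Survival-weighted fertility by age (5·fₓ·Sₓ):
  15–19: 5 × 5.1/1000 × 0.9654 = 0.02462
  20–24: 5 × 63.7/1000 × 0.9494 = 0.30238
  25–29: 5 × 278.6/1000 × 0.9413 = 1.31123
  30–34: 5 × 309.8/1000 × 0.9245 = 1.43205
  35–39: 5 × 133.2/1000 × 0.9121 = 0.60746
  40–44: 5 × 11.0/1000 × 0.9097 = 0.05003
  45–49: 5 × 0.4/1000 × 0.8920 = 0.00178
Sum = 3.72955
NRR = 0.49020 × 3.72955 = 1.82823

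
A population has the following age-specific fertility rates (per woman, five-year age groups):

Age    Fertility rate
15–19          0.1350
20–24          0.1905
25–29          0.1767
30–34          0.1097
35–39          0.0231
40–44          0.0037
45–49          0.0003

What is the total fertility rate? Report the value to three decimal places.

Sum of ASFRs = 0.1350 + 0.1905 + 0.1767 + 0.1097 + 0.0231 + 0.0037 + 0.0003 = 0.6390
TFR = 5 × 0.6390 = 3.195

3.195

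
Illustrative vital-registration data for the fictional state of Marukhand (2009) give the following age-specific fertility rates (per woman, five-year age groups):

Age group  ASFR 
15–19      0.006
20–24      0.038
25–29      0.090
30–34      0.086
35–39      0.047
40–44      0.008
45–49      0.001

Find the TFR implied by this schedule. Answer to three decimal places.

Sum of ASFRs = 0.006 + 0.038 + 0.090 + 0.086 + 0.047 + 0.008 + 0.001 = 0.276
TFR = 5 × 0.276 = 1.38

1.380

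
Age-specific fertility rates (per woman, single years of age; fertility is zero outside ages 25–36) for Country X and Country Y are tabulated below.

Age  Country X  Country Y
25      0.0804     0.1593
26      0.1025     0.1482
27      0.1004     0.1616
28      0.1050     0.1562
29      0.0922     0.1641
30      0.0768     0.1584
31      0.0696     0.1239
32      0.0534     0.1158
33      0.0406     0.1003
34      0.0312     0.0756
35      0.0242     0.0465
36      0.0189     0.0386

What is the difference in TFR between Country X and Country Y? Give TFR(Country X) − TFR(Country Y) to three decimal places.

-0.653

Country X:
  Sum of ASFRs = 0.0804 + 0.1025 + 0.1004 + 0.1050 + 0.0922 + 0.0768 + 0.0696 + 0.0534 + 0.0406 + 0.0312 + 0.0242 + 0.0189 = 0.7952
  TFR = 0.7952
Country Y:
  Sum of ASFRs = 0.1593 + 0.1482 + 0.1616 + 0.1562 + 0.1641 + 0.1584 + 0.1239 + 0.1158 + 0.1003 + 0.0756 + 0.0465 + 0.0386 = 1.4485
  TFR = 1.4485
Difference = 0.7952 − 1.4485 = -0.6533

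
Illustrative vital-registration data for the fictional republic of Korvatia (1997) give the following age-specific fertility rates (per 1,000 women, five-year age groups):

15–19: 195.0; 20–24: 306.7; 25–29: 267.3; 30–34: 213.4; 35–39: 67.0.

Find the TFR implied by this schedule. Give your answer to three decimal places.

Sum of ASFRs = 195.0 + 306.7 + 267.3 + 213.4 + 67.0 = 1049.4
TFR = 5 × 1049.4 / 1000 = 5.247

5.247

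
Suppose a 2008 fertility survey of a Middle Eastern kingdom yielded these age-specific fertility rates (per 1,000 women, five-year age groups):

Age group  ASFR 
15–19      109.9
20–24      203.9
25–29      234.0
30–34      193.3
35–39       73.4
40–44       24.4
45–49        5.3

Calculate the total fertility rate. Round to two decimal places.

Sum of ASFRs = 109.9 + 203.9 + 234.0 + 193.3 + 73.4 + 24.4 + 5.3 = 844.2
TFR = 5 × 844.2 / 1000 = 4.221

4.22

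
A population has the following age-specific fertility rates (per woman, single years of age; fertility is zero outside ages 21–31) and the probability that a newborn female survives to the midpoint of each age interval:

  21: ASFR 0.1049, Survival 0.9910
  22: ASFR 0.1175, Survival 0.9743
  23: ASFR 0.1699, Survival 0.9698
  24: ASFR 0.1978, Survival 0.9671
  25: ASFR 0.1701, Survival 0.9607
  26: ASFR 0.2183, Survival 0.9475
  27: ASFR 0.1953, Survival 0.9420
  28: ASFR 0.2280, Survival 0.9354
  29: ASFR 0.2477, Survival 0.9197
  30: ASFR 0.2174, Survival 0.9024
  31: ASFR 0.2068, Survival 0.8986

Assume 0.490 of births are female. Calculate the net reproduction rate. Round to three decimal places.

0.956

Proportion female at birth = 0.490.
Per-age-group product (1 × ASFR × survival probability):
  21: 1 × 0.1049 × 0.9910 = 0.10396
  22: 1 × 0.1175 × 0.9743 = 0.11448
  23: 1 × 0.1699 × 0.9698 = 0.16477
  24: 1 × 0.1978 × 0.9671 = 0.19129
  25: 1 × 0.1701 × 0.9607 = 0.16342
  26: 1 × 0.2183 × 0.9475 = 0.20684
  27: 1 × 0.1953 × 0.9420 = 0.18397
  28: 1 × 0.2280 × 0.9354 = 0.21327
  29: 1 × 0.2477 × 0.9197 = 0.22781
  30: 1 × 0.2174 × 0.9024 = 0.19618
  31: 1 × 0.2068 × 0.8986 = 0.18583
Sum = 1.95182
NRR = 0.490 × 1.95182 = 0.95639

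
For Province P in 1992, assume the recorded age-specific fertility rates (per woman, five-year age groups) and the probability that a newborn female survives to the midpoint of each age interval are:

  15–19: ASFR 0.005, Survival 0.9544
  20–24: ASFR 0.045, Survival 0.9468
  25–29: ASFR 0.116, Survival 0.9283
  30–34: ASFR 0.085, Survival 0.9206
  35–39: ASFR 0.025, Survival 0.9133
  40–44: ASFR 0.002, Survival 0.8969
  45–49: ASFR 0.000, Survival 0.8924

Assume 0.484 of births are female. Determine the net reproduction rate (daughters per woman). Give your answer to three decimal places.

Proportion female at birth = 0.484.
Per-age-group product (5 × ASFR × survival probability):
  15–19: 5 × 0.005 × 0.9544 = 0.02386
  20–24: 5 × 0.045 × 0.9468 = 0.21303
  25–29: 5 × 0.116 × 0.9283 = 0.53841
  30–34: 5 × 0.085 × 0.9206 = 0.39126
  35–39: 5 × 0.025 × 0.9133 = 0.11416
  40–44: 5 × 0.002 × 0.8969 = 0.00897
  45–49: 5 × 0.000 × 0.8924 = 0.00000
Sum = 1.28969
NRR = 0.484 × 1.28969 = 0.62421

0.624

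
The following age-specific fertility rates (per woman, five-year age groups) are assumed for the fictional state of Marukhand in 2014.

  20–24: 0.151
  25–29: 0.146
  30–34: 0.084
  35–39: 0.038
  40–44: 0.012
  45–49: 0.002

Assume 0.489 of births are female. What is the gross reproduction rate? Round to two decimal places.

1.06

Proportion female at birth = 0.489.
Sum of ASFRs = 0.151 + 0.146 + 0.084 + 0.038 + 0.012 + 0.002 = 0.433
TFR = 5 × 0.433 = 2.165
GRR = 0.489 × 2.165 = 1.05869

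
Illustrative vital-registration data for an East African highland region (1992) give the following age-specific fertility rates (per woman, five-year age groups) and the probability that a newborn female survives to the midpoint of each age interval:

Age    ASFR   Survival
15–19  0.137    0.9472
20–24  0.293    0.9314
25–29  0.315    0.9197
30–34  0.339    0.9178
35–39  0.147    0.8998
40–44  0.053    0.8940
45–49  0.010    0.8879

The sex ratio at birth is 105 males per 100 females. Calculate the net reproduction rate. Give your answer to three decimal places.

2.907

Proportion female at birth = 100 / (100 + 105) = 0.48780.
Weighting each age-specific rate by interval width and survival:
  15–19: 5 × 0.137 × 0.9472 = 0.64883
  20–24: 5 × 0.293 × 0.9314 = 1.36450
  25–29: 5 × 0.315 × 0.9197 = 1.44853
  30–34: 5 × 0.339 × 0.9178 = 1.55567
  35–39: 5 × 0.147 × 0.8998 = 0.66135
  40–44: 5 × 0.053 × 0.8940 = 0.23691
  45–49: 5 × 0.010 × 0.8879 = 0.04440
Sum = 5.96019
NRR = 0.48780 × 5.96019 = 2.90738
An NRR exceeding 1 indicates intrinsic growth under these rates.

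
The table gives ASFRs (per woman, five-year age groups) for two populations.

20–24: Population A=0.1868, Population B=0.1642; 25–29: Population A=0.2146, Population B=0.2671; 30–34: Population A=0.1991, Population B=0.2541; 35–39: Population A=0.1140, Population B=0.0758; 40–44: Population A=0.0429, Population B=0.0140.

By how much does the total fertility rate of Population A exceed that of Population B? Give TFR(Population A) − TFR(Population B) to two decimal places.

Population A:
  Sum of ASFRs = 0.1868 + 0.2146 + 0.1991 + 0.1140 + 0.0429 = 0.7574
  TFR = 5 × 0.7574 = 3.787
Population B:
  Sum of ASFRs = 0.1642 + 0.2671 + 0.2541 + 0.0758 + 0.0140 = 0.7752
  TFR = 5 × 0.7752 = 3.876
Difference = 3.787 − 3.876 = -0.089

-0.09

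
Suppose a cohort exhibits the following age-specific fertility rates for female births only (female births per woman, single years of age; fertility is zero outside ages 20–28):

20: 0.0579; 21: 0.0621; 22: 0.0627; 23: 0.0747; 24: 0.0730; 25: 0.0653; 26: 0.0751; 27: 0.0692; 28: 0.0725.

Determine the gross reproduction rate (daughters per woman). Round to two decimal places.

0.61

Sum of female ASFRs = 0.0579 + 0.0621 + 0.0627 + 0.0747 + 0.0730 + 0.0653 + 0.0751 + 0.0692 + 0.0725 = 0.6125
GRR = 0.6125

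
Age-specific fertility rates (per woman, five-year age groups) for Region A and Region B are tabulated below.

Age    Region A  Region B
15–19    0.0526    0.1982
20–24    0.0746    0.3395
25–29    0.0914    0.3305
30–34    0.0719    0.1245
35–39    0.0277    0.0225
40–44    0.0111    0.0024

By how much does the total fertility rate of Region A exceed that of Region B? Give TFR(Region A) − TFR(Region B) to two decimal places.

Region A:
  Sum of ASFRs = 0.0526 + 0.0746 + 0.0914 + 0.0719 + 0.0277 + 0.0111 = 0.3293
  TFR = 5 × 0.3293 = 1.6465
Region B:
  Sum of ASFRs = 0.1982 + 0.3395 + 0.3305 + 0.1245 + 0.0225 + 0.0024 = 1.0176
  TFR = 5 × 1.0176 = 5.088
Difference = 1.6465 − 5.088 = -3.4415

-3.44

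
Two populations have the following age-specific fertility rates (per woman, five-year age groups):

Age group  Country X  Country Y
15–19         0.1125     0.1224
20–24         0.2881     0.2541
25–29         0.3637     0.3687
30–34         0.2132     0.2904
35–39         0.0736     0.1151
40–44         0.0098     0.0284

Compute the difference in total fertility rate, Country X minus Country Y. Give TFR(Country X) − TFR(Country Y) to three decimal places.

Country X:
  Sum of ASFRs = 0.1125 + 0.2881 + 0.3637 + 0.2132 + 0.0736 + 0.0098 = 1.0609
  TFR = 5 × 1.0609 = 5.3045
Country Y:
  Sum of ASFRs = 0.1224 + 0.2541 + 0.3687 + 0.2904 + 0.1151 + 0.0284 = 1.1791
  TFR = 5 × 1.1791 = 5.8955
Difference = 5.3045 − 5.8955 = -0.591

-0.591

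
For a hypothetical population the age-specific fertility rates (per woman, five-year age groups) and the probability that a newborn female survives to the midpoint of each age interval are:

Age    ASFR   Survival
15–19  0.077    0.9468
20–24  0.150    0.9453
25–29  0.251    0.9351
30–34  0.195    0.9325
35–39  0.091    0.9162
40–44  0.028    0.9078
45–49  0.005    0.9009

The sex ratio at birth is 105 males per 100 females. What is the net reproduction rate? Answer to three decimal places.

1.816

Proportion female at birth = 100 / (100 + 105) = 0.48780.
Weighting each age-specific rate by interval width and survival:
  15–19: 5 × 0.077 × 0.9468 = 0.36452
  20–24: 5 × 0.150 × 0.9453 = 0.70898
  25–29: 5 × 0.251 × 0.9351 = 1.17355
  30–34: 5 × 0.195 × 0.9325 = 0.90919
  35–39: 5 × 0.091 × 0.9162 = 0.41687
  40–44: 5 × 0.028 × 0.9078 = 0.12709
  45–49: 5 × 0.005 × 0.9009 = 0.02252
Sum = 3.72272
NRR = 0.48780 × 3.72272 = 1.81594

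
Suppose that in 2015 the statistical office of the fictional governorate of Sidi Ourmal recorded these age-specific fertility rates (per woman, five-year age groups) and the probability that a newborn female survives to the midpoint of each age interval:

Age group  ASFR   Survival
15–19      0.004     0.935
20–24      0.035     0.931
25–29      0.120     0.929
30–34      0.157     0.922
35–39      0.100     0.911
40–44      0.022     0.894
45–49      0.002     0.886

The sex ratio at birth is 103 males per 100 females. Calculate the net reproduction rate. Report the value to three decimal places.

0.998

Proportion female at birth = 100 / (100 + 103) = 0.49261.
Per-age-group product (5 × ASFR × survival probability):
  15–19: 5 × 0.004 × 0.935 = 0.01870
  20–24: 5 × 0.035 × 0.931 = 0.16293
  25–29: 5 × 0.120 × 0.929 = 0.55740
  30–34: 5 × 0.157 × 0.922 = 0.72377
  35–39: 5 × 0.100 × 0.911 = 0.45550
  40–44: 5 × 0.022 × 0.894 = 0.09834
  45–49: 5 × 0.002 × 0.886 = 0.00886
Sum = 2.02550
NRR = 0.49261 × 2.02550 = 0.99778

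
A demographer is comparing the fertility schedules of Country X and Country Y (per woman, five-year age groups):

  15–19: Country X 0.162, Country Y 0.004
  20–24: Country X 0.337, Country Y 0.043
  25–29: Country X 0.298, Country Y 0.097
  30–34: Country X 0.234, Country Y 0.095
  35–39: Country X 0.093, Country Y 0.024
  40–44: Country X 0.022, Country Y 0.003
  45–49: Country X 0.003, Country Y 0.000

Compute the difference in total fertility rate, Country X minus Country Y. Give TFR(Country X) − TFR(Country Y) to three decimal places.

Country X:
  Sum of ASFRs = 0.162 + 0.337 + 0.298 + 0.234 + 0.093 + 0.022 + 0.003 = 1.149
  TFR = 5 × 1.149 = 5.745
Country Y:
  Sum of ASFRs = 0.004 + 0.043 + 0.097 + 0.095 + 0.024 + 0.003 + 0.000 = 0.266
  TFR = 5 × 0.266 = 1.33
Difference = 5.745 − 1.33 = 4.415

4.415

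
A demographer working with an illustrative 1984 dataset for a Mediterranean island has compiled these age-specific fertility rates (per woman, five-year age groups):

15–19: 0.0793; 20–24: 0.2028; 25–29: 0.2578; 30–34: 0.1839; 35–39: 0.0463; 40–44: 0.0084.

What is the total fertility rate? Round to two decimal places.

Sum of ASFRs = 0.0793 + 0.2028 + 0.2578 + 0.1839 + 0.0463 + 0.0084 = 0.7785
TFR = 5 × 0.7785 = 3.8925

3.89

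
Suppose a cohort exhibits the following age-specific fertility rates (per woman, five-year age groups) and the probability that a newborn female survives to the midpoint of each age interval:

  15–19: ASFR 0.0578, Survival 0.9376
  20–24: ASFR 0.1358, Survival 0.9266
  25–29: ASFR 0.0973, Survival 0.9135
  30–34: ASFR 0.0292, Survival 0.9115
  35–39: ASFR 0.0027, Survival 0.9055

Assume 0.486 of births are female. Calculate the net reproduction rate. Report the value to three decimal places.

0.724

Proportion female at birth = 0.486.
Survival-weighted fertility by age (5·fₓ·Sₓ):
  15–19: 5 × 0.0578 × 0.9376 = 0.27097
  20–24: 5 × 0.1358 × 0.9266 = 0.62916
  25–29: 5 × 0.0973 × 0.9135 = 0.44442
  30–34: 5 × 0.0292 × 0.9115 = 0.13308
  35–39: 5 × 0.0027 × 0.9055 = 0.01222
Sum = 1.48985
NRR = 0.486 × 1.48985 = 0.72407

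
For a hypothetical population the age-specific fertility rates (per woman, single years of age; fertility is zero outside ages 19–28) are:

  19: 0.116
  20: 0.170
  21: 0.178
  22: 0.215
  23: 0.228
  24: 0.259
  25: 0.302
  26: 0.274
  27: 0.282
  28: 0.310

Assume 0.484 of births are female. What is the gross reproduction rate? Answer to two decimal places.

Proportion female at birth = 0.484.
Sum of ASFRs = 0.116 + 0.170 + 0.178 + 0.215 + 0.228 + 0.259 + 0.302 + 0.274 + 0.282 + 0.310 = 2.334
TFR = 2.334
GRR = 0.484 × 2.334 = 1.12966

1.13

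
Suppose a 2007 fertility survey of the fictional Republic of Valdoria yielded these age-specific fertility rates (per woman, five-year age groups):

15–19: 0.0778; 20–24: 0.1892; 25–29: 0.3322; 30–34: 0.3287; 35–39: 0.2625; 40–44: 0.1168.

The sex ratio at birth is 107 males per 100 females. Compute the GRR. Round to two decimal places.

3.16

Proportion female at birth = 100 / (100 + 107) = 0.48309.
Sum of ASFRs = 0.0778 + 0.1892 + 0.3322 + 0.3287 + 0.2625 + 0.1168 = 1.3072
TFR = 5 × 1.3072 = 6.536
GRR = 0.48309 × 6.536 = 3.15748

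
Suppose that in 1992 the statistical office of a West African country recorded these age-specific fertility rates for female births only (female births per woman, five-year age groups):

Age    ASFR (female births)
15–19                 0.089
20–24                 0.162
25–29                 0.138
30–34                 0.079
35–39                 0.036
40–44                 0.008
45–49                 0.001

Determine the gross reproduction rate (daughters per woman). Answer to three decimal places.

Sum of female ASFRs = 0.089 + 0.162 + 0.138 + 0.079 + 0.036 + 0.008 + 0.001 = 0.513
GRR = 5 × 0.513 = 2.565

2.565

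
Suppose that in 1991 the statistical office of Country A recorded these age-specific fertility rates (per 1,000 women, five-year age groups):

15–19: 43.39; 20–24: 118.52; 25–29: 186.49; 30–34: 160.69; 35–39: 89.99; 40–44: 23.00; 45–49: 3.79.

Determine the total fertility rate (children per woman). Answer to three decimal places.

3.129

Sum of ASFRs = 43.39 + 118.52 + 186.49 + 160.69 + 89.99 + 23.00 + 3.79 = 625.87
TFR = 5 × 625.87 / 1000 = 3.12935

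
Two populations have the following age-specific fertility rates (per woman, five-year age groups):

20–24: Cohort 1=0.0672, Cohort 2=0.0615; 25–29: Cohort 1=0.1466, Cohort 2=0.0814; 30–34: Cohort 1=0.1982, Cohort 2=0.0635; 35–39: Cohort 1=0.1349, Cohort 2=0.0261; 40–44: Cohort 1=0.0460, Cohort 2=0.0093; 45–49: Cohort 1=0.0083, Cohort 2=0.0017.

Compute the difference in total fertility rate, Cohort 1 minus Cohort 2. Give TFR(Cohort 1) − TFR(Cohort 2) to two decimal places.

Cohort 1:
  Sum of ASFRs = 0.0672 + 0.1466 + 0.1982 + 0.1349 + 0.0460 + 0.0083 = 0.6012
  TFR = 5 × 0.6012 = 3.006
Cohort 2:
  Sum of ASFRs = 0.0615 + 0.0814 + 0.0635 + 0.0261 + 0.0093 + 0.0017 = 0.2435
  TFR = 5 × 0.2435 = 1.2175
Difference = 3.006 − 1.2175 = 1.7885

1.79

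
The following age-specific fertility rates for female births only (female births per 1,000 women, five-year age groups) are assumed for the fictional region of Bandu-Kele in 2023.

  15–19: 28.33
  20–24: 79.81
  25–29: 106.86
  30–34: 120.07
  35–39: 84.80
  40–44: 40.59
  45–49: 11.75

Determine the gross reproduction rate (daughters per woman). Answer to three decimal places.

2.361

Sum of female ASFRs = 28.33 + 79.81 + 106.86 + 120.07 + 84.80 + 40.59 + 11.75 = 472.21
GRR = 5 × 472.21 / 1000 = 2.36105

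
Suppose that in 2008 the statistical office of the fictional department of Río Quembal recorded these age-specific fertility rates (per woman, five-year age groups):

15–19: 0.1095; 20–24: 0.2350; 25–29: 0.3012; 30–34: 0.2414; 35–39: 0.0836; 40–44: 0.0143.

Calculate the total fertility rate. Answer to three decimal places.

4.925

Sum of ASFRs = 0.1095 + 0.2350 + 0.3012 + 0.2414 + 0.0836 + 0.0143 = 0.9850
TFR = 5 × 0.9850 = 4.925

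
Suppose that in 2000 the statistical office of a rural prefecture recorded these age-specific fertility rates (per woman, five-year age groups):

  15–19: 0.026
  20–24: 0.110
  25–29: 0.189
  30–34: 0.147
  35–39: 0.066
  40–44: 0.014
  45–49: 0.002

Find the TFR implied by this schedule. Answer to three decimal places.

2.770

Sum of ASFRs = 0.026 + 0.110 + 0.189 + 0.147 + 0.066 + 0.014 + 0.002 = 0.554
TFR = 5 × 0.554 = 2.77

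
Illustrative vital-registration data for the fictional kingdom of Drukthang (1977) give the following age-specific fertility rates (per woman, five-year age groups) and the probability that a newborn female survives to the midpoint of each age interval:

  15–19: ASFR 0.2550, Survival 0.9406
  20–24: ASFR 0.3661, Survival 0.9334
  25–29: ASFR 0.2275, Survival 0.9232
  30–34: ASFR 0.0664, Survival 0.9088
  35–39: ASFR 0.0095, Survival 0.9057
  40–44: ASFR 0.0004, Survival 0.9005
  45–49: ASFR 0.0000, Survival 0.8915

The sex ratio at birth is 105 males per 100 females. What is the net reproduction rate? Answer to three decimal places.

Proportion female at birth = 100 / (100 + 105) = 0.48780.
Weighting each age-specific rate by interval width and survival:
  15–19: 5 × 0.2550 × 0.9406 = 1.19927
  20–24: 5 × 0.3661 × 0.9334 = 1.70859
  25–29: 5 × 0.2275 × 0.9232 = 1.05014
  30–34: 5 × 0.0664 × 0.9088 = 0.30172
  35–39: 5 × 0.0095 × 0.9057 = 0.04302
  40–44: 5 × 0.0004 × 0.9005 = 0.00180
  45–49: 5 × 0.0000 × 0.8915 = 0.00000
Sum = 4.30454
NRR = 0.48780 × 4.30454 = 2.09975

2.100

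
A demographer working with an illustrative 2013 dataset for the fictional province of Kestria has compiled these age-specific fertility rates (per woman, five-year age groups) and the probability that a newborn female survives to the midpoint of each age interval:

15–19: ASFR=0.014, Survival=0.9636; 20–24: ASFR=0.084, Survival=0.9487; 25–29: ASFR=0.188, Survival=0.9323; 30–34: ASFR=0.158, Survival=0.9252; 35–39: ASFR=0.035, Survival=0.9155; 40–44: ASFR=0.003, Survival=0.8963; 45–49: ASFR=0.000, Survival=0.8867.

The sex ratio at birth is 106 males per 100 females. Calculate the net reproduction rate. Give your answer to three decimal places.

1.091

Proportion female at birth = 100 / (100 + 106) = 0.48544.
Each age group contributes 5 × ASFR × survival:
  15–19: 5 × 0.014 × 0.9636 = 0.06745
  20–24: 5 × 0.084 × 0.9487 = 0.39845
  25–29: 5 × 0.188 × 0.9323 = 0.87636
  30–34: 5 × 0.158 × 0.9252 = 0.73091
  35–39: 5 × 0.035 × 0.9155 = 0.16021
  40–44: 5 × 0.003 × 0.8963 = 0.01344
  45–49: 5 × 0.000 × 0.8867 = 0.00000
Sum = 2.24682
NRR = 0.48544 × 2.24682 = 1.09070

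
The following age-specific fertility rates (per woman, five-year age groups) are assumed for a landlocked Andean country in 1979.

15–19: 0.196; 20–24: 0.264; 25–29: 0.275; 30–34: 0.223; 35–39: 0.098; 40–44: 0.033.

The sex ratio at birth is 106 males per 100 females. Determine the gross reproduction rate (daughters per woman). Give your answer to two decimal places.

2.64

Proportion female at birth = 100 / (100 + 106) = 0.48544.
Sum of ASFRs = 0.196 + 0.264 + 0.275 + 0.223 + 0.098 + 0.033 = 1.089
TFR = 5 × 1.089 = 5.445
GRR = 0.48544 × 5.445 = 2.64322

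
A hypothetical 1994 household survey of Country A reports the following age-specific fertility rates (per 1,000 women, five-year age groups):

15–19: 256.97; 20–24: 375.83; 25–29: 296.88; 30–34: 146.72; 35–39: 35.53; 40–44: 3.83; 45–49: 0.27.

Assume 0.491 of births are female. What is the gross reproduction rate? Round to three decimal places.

Proportion female at birth = 0.491.
Sum of ASFRs = 256.97 + 375.83 + 296.88 + 146.72 + 35.53 + 3.83 + 0.27 = 1116.03
TFR = 5 × 1116.03 / 1000 = 5.58015
GRR = 0.491 × 5.58015 = 2.73985

2.740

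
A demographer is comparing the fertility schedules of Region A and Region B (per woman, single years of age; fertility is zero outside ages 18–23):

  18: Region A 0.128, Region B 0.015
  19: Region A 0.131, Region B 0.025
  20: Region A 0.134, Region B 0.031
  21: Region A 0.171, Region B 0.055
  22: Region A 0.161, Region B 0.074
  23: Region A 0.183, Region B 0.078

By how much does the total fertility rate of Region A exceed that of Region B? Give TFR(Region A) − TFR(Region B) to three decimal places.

0.630

Region A:
  Sum of ASFRs = 0.128 + 0.131 + 0.134 + 0.171 + 0.161 + 0.183 = 0.908
  TFR = 0.908
Region B:
  Sum of ASFRs = 0.015 + 0.025 + 0.031 + 0.055 + 0.074 + 0.078 = 0.278
  TFR = 0.278
Difference = 0.908 − 0.278 = 0.63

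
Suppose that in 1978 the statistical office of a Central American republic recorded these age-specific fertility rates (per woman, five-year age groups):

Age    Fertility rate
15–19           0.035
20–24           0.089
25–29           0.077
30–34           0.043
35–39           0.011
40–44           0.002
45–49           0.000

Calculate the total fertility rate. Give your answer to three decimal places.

1.285

Sum of ASFRs = 0.035 + 0.089 + 0.077 + 0.043 + 0.011 + 0.002 + 0.000 = 0.257
TFR = 5 × 0.257 = 1.285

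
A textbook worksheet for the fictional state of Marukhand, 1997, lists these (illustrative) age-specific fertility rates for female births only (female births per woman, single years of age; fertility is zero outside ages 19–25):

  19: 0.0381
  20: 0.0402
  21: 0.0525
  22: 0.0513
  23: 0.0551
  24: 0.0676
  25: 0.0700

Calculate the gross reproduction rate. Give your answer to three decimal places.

0.375

Sum of female ASFRs = 0.0381 + 0.0402 + 0.0525 + 0.0513 + 0.0551 + 0.0676 + 0.0700 = 0.3748
GRR = 0.3748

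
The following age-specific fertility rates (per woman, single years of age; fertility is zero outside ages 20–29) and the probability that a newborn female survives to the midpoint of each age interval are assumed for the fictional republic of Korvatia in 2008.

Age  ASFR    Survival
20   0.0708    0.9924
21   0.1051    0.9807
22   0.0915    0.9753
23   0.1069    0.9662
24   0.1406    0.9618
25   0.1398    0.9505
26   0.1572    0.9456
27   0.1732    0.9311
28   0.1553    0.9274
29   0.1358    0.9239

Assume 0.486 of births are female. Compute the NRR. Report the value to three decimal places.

0.590

Proportion female at birth = 0.486.
Each age group contributes 1 × ASFR × survival:
  20: 1 × 0.0708 × 0.9924 = 0.07026
  21: 1 × 0.1051 × 0.9807 = 0.10307
  22: 1 × 0.0915 × 0.9753 = 0.08924
  23: 1 × 0.1069 × 0.9662 = 0.10329
  24: 1 × 0.1406 × 0.9618 = 0.13523
  25: 1 × 0.1398 × 0.9505 = 0.13288
  26: 1 × 0.1572 × 0.9456 = 0.14865
  27: 1 × 0.1732 × 0.9311 = 0.16127
  28: 1 × 0.1553 × 0.9274 = 0.14403
  29: 1 × 0.1358 × 0.9239 = 0.12547
Sum = 1.21339
NRR = 0.486 × 1.21339 = 0.58971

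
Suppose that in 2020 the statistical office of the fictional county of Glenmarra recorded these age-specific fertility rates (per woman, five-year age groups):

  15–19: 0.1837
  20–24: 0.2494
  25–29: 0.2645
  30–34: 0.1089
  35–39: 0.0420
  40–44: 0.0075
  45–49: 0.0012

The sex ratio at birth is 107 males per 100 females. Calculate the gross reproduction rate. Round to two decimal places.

2.07

Proportion female at birth = 100 / (100 + 107) = 0.48309.
Sum of ASFRs = 0.1837 + 0.2494 + 0.2645 + 0.1089 + 0.0420 + 0.0075 + 0.0012 = 0.8572
TFR = 5 × 0.8572 = 4.286
GRR = 0.48309 × 4.286 = 2.07052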